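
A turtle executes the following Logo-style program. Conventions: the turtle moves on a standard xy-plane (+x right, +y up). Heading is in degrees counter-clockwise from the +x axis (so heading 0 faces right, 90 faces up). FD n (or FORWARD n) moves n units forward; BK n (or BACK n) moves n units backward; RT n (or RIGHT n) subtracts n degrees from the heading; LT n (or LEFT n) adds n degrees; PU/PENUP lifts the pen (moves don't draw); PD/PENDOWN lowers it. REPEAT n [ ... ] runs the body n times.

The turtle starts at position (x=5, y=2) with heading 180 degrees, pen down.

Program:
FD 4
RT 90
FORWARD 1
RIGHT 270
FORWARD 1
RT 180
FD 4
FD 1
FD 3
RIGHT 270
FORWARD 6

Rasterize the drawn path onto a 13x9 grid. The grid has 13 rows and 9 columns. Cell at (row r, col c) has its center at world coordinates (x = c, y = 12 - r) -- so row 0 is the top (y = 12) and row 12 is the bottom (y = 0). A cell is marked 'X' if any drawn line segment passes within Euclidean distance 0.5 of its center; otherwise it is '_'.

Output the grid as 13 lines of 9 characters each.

Segment 0: (5,2) -> (1,2)
Segment 1: (1,2) -> (1,3)
Segment 2: (1,3) -> (0,3)
Segment 3: (0,3) -> (4,3)
Segment 4: (4,3) -> (5,3)
Segment 5: (5,3) -> (8,3)
Segment 6: (8,3) -> (8,9)

Answer: _________
_________
_________
________X
________X
________X
________X
________X
________X
XXXXXXXXX
_XXXXX___
_________
_________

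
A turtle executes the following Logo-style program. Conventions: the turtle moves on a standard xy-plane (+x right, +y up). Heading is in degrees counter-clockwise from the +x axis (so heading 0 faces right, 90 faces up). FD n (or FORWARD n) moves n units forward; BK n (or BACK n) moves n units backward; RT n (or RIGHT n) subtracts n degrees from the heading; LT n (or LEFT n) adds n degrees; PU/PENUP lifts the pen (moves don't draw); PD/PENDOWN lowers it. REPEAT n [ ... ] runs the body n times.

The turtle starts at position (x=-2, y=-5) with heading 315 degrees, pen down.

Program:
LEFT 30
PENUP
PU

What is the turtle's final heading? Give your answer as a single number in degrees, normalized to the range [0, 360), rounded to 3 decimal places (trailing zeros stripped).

Answer: 345

Derivation:
Executing turtle program step by step:
Start: pos=(-2,-5), heading=315, pen down
LT 30: heading 315 -> 345
PU: pen up
PU: pen up
Final: pos=(-2,-5), heading=345, 0 segment(s) drawn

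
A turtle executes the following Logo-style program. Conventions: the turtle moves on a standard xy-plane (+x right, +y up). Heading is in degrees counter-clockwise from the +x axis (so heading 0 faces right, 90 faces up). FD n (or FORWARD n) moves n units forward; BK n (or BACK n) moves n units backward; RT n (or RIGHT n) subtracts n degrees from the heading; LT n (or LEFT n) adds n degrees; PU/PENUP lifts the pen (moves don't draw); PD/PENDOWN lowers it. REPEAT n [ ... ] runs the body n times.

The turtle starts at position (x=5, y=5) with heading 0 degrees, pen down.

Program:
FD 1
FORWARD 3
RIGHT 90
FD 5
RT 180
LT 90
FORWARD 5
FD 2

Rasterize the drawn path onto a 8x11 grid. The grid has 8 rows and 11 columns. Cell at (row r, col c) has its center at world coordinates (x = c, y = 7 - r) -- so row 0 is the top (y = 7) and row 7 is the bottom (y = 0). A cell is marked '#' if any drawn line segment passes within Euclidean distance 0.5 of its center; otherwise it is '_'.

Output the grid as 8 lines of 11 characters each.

Answer: ___________
___________
_____#####_
_________#_
_________#_
_________#_
_________#_
__########_

Derivation:
Segment 0: (5,5) -> (6,5)
Segment 1: (6,5) -> (9,5)
Segment 2: (9,5) -> (9,0)
Segment 3: (9,0) -> (4,-0)
Segment 4: (4,-0) -> (2,-0)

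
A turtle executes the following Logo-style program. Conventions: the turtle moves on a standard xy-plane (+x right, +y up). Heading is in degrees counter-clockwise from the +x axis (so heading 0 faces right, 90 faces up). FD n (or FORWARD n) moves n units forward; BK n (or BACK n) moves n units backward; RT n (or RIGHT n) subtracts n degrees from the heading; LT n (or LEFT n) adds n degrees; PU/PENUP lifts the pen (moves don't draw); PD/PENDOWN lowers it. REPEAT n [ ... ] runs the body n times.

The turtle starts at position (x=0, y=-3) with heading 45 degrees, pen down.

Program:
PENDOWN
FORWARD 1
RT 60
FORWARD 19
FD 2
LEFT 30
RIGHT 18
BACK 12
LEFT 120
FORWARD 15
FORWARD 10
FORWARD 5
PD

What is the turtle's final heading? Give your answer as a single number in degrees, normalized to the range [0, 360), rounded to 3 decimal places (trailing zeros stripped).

Answer: 117

Derivation:
Executing turtle program step by step:
Start: pos=(0,-3), heading=45, pen down
PD: pen down
FD 1: (0,-3) -> (0.707,-2.293) [heading=45, draw]
RT 60: heading 45 -> 345
FD 19: (0.707,-2.293) -> (19.06,-7.21) [heading=345, draw]
FD 2: (19.06,-7.21) -> (20.992,-7.728) [heading=345, draw]
LT 30: heading 345 -> 15
RT 18: heading 15 -> 357
BK 12: (20.992,-7.728) -> (9.008,-7.1) [heading=357, draw]
LT 120: heading 357 -> 117
FD 15: (9.008,-7.1) -> (2.198,6.265) [heading=117, draw]
FD 10: (2.198,6.265) -> (-2.342,15.175) [heading=117, draw]
FD 5: (-2.342,15.175) -> (-4.612,19.63) [heading=117, draw]
PD: pen down
Final: pos=(-4.612,19.63), heading=117, 7 segment(s) drawn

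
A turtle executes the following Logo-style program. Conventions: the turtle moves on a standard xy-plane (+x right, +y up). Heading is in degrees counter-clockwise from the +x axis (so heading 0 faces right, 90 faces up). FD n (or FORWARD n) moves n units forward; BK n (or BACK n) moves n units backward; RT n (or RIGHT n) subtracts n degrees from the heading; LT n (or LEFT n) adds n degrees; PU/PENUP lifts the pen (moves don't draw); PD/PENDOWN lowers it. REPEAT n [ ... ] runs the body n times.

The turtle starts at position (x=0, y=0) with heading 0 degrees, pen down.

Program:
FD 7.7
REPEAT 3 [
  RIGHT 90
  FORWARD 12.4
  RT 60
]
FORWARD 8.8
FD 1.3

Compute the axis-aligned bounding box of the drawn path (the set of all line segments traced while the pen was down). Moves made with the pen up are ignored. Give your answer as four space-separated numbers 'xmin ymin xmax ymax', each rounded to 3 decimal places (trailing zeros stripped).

Executing turtle program step by step:
Start: pos=(0,0), heading=0, pen down
FD 7.7: (0,0) -> (7.7,0) [heading=0, draw]
REPEAT 3 [
  -- iteration 1/3 --
  RT 90: heading 0 -> 270
  FD 12.4: (7.7,0) -> (7.7,-12.4) [heading=270, draw]
  RT 60: heading 270 -> 210
  -- iteration 2/3 --
  RT 90: heading 210 -> 120
  FD 12.4: (7.7,-12.4) -> (1.5,-1.661) [heading=120, draw]
  RT 60: heading 120 -> 60
  -- iteration 3/3 --
  RT 90: heading 60 -> 330
  FD 12.4: (1.5,-1.661) -> (12.239,-7.861) [heading=330, draw]
  RT 60: heading 330 -> 270
]
FD 8.8: (12.239,-7.861) -> (12.239,-16.661) [heading=270, draw]
FD 1.3: (12.239,-16.661) -> (12.239,-17.961) [heading=270, draw]
Final: pos=(12.239,-17.961), heading=270, 6 segment(s) drawn

Segment endpoints: x in {0, 1.5, 7.7, 7.7, 12.239, 12.239}, y in {-17.961, -16.661, -12.4, -7.861, -1.661, 0}
xmin=0, ymin=-17.961, xmax=12.239, ymax=0

Answer: 0 -17.961 12.239 0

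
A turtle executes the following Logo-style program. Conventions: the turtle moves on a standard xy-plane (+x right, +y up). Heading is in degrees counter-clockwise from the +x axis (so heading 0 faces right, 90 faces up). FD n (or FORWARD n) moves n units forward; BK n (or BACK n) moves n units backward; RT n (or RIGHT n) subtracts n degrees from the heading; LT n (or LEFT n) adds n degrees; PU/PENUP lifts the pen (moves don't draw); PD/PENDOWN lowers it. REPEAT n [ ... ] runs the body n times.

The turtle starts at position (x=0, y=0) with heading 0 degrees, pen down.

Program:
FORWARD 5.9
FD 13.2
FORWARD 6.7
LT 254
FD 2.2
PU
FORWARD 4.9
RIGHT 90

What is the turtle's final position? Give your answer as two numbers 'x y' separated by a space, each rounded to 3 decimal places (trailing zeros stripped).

Answer: 23.843 -6.825

Derivation:
Executing turtle program step by step:
Start: pos=(0,0), heading=0, pen down
FD 5.9: (0,0) -> (5.9,0) [heading=0, draw]
FD 13.2: (5.9,0) -> (19.1,0) [heading=0, draw]
FD 6.7: (19.1,0) -> (25.8,0) [heading=0, draw]
LT 254: heading 0 -> 254
FD 2.2: (25.8,0) -> (25.194,-2.115) [heading=254, draw]
PU: pen up
FD 4.9: (25.194,-2.115) -> (23.843,-6.825) [heading=254, move]
RT 90: heading 254 -> 164
Final: pos=(23.843,-6.825), heading=164, 4 segment(s) drawn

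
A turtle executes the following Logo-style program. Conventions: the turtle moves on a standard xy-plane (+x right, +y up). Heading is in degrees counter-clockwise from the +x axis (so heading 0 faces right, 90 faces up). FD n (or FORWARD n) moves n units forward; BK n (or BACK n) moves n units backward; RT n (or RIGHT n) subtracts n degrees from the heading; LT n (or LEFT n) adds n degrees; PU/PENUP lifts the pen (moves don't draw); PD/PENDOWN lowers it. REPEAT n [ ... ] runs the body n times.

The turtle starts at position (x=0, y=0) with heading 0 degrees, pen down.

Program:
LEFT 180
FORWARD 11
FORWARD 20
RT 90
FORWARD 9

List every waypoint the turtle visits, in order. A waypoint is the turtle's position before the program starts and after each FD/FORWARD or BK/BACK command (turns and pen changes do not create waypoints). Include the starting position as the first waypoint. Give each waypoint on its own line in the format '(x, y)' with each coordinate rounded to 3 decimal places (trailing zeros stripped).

Answer: (0, 0)
(-11, 0)
(-31, 0)
(-31, 9)

Derivation:
Executing turtle program step by step:
Start: pos=(0,0), heading=0, pen down
LT 180: heading 0 -> 180
FD 11: (0,0) -> (-11,0) [heading=180, draw]
FD 20: (-11,0) -> (-31,0) [heading=180, draw]
RT 90: heading 180 -> 90
FD 9: (-31,0) -> (-31,9) [heading=90, draw]
Final: pos=(-31,9), heading=90, 3 segment(s) drawn
Waypoints (4 total):
(0, 0)
(-11, 0)
(-31, 0)
(-31, 9)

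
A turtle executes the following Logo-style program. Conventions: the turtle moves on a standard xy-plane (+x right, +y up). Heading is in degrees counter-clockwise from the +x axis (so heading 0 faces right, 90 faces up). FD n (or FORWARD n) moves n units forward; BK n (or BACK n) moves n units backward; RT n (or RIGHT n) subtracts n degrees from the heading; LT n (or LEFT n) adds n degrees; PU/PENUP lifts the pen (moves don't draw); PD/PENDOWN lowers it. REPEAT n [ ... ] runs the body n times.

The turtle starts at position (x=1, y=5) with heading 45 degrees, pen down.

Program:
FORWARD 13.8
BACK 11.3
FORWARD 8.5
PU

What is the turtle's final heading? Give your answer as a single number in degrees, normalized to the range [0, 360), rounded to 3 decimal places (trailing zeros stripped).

Answer: 45

Derivation:
Executing turtle program step by step:
Start: pos=(1,5), heading=45, pen down
FD 13.8: (1,5) -> (10.758,14.758) [heading=45, draw]
BK 11.3: (10.758,14.758) -> (2.768,6.768) [heading=45, draw]
FD 8.5: (2.768,6.768) -> (8.778,12.778) [heading=45, draw]
PU: pen up
Final: pos=(8.778,12.778), heading=45, 3 segment(s) drawn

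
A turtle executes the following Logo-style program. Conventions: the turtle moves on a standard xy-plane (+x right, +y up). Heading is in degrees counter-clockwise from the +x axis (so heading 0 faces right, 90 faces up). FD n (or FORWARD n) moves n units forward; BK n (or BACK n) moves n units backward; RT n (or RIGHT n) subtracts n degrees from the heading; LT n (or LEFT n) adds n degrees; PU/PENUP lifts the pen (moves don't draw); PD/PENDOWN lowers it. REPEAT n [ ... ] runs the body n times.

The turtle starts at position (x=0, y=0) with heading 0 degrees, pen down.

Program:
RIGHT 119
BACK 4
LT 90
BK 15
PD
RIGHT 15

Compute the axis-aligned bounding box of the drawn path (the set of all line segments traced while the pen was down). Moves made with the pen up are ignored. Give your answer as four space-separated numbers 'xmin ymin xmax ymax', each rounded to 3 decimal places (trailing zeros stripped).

Executing turtle program step by step:
Start: pos=(0,0), heading=0, pen down
RT 119: heading 0 -> 241
BK 4: (0,0) -> (1.939,3.498) [heading=241, draw]
LT 90: heading 241 -> 331
BK 15: (1.939,3.498) -> (-11.18,10.771) [heading=331, draw]
PD: pen down
RT 15: heading 331 -> 316
Final: pos=(-11.18,10.771), heading=316, 2 segment(s) drawn

Segment endpoints: x in {-11.18, 0, 1.939}, y in {0, 3.498, 10.771}
xmin=-11.18, ymin=0, xmax=1.939, ymax=10.771

Answer: -11.18 0 1.939 10.771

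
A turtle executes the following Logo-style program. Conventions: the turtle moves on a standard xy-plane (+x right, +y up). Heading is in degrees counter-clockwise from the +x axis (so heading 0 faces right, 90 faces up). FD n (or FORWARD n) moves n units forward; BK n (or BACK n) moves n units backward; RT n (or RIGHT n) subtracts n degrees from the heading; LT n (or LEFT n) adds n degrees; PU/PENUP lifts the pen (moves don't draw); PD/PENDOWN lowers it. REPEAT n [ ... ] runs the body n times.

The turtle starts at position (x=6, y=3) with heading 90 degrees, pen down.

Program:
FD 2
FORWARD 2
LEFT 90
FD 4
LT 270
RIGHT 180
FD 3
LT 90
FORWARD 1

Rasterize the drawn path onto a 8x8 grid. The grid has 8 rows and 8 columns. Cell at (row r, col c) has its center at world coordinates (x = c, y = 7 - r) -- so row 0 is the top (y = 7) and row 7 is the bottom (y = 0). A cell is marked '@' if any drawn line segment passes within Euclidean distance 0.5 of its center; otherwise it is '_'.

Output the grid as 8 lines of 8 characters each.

Segment 0: (6,3) -> (6,5)
Segment 1: (6,5) -> (6,7)
Segment 2: (6,7) -> (2,7)
Segment 3: (2,7) -> (2,4)
Segment 4: (2,4) -> (3,4)

Answer: __@@@@@_
__@___@_
__@___@_
__@@__@_
______@_
________
________
________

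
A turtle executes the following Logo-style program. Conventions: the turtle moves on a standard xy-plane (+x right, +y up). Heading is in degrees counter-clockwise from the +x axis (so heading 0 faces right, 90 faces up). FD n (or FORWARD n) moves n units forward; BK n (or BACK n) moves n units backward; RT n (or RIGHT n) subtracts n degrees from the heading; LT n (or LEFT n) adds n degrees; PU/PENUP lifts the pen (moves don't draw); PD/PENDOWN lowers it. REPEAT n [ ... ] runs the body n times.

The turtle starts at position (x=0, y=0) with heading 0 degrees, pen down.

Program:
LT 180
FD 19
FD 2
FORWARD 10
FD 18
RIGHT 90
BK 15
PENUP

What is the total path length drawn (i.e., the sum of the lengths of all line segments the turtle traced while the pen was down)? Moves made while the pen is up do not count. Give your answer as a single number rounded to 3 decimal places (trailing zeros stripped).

Executing turtle program step by step:
Start: pos=(0,0), heading=0, pen down
LT 180: heading 0 -> 180
FD 19: (0,0) -> (-19,0) [heading=180, draw]
FD 2: (-19,0) -> (-21,0) [heading=180, draw]
FD 10: (-21,0) -> (-31,0) [heading=180, draw]
FD 18: (-31,0) -> (-49,0) [heading=180, draw]
RT 90: heading 180 -> 90
BK 15: (-49,0) -> (-49,-15) [heading=90, draw]
PU: pen up
Final: pos=(-49,-15), heading=90, 5 segment(s) drawn

Segment lengths:
  seg 1: (0,0) -> (-19,0), length = 19
  seg 2: (-19,0) -> (-21,0), length = 2
  seg 3: (-21,0) -> (-31,0), length = 10
  seg 4: (-31,0) -> (-49,0), length = 18
  seg 5: (-49,0) -> (-49,-15), length = 15
Total = 64

Answer: 64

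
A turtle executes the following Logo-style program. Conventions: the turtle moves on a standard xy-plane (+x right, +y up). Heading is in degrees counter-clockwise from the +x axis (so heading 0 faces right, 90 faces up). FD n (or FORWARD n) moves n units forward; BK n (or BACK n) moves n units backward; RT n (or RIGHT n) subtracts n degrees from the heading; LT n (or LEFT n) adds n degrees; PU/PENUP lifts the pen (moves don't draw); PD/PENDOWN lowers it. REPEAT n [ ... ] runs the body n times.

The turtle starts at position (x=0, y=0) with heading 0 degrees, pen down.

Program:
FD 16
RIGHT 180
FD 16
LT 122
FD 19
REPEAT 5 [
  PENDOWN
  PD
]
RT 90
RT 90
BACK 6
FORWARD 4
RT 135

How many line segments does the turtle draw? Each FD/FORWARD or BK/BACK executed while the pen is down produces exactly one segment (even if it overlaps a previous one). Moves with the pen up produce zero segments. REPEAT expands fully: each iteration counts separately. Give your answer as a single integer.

Answer: 5

Derivation:
Executing turtle program step by step:
Start: pos=(0,0), heading=0, pen down
FD 16: (0,0) -> (16,0) [heading=0, draw]
RT 180: heading 0 -> 180
FD 16: (16,0) -> (0,0) [heading=180, draw]
LT 122: heading 180 -> 302
FD 19: (0,0) -> (10.068,-16.113) [heading=302, draw]
REPEAT 5 [
  -- iteration 1/5 --
  PD: pen down
  PD: pen down
  -- iteration 2/5 --
  PD: pen down
  PD: pen down
  -- iteration 3/5 --
  PD: pen down
  PD: pen down
  -- iteration 4/5 --
  PD: pen down
  PD: pen down
  -- iteration 5/5 --
  PD: pen down
  PD: pen down
]
RT 90: heading 302 -> 212
RT 90: heading 212 -> 122
BK 6: (10.068,-16.113) -> (13.248,-21.201) [heading=122, draw]
FD 4: (13.248,-21.201) -> (11.128,-17.809) [heading=122, draw]
RT 135: heading 122 -> 347
Final: pos=(11.128,-17.809), heading=347, 5 segment(s) drawn
Segments drawn: 5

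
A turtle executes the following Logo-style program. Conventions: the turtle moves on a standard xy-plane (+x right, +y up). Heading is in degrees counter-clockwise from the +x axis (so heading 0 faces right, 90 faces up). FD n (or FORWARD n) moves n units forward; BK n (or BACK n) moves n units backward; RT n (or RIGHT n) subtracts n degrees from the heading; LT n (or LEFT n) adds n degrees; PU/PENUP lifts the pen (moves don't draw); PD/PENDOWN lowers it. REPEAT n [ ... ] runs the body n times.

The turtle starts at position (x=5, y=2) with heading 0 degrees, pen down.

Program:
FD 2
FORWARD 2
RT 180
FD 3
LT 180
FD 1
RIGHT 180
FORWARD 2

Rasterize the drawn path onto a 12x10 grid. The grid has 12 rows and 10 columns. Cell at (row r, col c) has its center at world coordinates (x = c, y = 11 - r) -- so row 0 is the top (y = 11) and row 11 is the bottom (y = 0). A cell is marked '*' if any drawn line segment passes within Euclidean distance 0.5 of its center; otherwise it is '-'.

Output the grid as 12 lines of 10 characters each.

Answer: ----------
----------
----------
----------
----------
----------
----------
----------
----------
-----*****
----------
----------

Derivation:
Segment 0: (5,2) -> (7,2)
Segment 1: (7,2) -> (9,2)
Segment 2: (9,2) -> (6,2)
Segment 3: (6,2) -> (7,2)
Segment 4: (7,2) -> (5,2)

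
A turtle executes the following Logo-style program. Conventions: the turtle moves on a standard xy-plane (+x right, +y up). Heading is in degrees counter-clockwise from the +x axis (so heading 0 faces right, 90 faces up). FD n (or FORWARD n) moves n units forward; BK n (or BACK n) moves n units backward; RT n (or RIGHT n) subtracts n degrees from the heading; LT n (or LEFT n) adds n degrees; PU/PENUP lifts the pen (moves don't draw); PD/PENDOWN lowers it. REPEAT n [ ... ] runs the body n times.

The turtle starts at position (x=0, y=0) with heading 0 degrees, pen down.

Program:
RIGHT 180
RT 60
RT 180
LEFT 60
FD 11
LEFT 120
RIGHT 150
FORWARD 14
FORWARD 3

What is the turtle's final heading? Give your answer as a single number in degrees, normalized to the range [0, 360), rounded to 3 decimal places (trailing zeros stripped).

Executing turtle program step by step:
Start: pos=(0,0), heading=0, pen down
RT 180: heading 0 -> 180
RT 60: heading 180 -> 120
RT 180: heading 120 -> 300
LT 60: heading 300 -> 0
FD 11: (0,0) -> (11,0) [heading=0, draw]
LT 120: heading 0 -> 120
RT 150: heading 120 -> 330
FD 14: (11,0) -> (23.124,-7) [heading=330, draw]
FD 3: (23.124,-7) -> (25.722,-8.5) [heading=330, draw]
Final: pos=(25.722,-8.5), heading=330, 3 segment(s) drawn

Answer: 330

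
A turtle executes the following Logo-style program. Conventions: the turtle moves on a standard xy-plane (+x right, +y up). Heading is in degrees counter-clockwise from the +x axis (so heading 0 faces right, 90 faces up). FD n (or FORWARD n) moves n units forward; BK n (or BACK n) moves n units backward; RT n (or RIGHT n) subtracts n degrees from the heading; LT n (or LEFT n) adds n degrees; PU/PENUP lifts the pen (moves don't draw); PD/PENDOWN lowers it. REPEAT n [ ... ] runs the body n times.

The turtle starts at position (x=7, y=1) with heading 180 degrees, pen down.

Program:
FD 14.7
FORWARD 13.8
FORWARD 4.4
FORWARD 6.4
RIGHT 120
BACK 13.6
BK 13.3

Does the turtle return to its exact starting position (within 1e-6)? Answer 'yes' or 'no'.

Answer: no

Derivation:
Executing turtle program step by step:
Start: pos=(7,1), heading=180, pen down
FD 14.7: (7,1) -> (-7.7,1) [heading=180, draw]
FD 13.8: (-7.7,1) -> (-21.5,1) [heading=180, draw]
FD 4.4: (-21.5,1) -> (-25.9,1) [heading=180, draw]
FD 6.4: (-25.9,1) -> (-32.3,1) [heading=180, draw]
RT 120: heading 180 -> 60
BK 13.6: (-32.3,1) -> (-39.1,-10.778) [heading=60, draw]
BK 13.3: (-39.1,-10.778) -> (-45.75,-22.296) [heading=60, draw]
Final: pos=(-45.75,-22.296), heading=60, 6 segment(s) drawn

Start position: (7, 1)
Final position: (-45.75, -22.296)
Distance = 57.665; >= 1e-6 -> NOT closed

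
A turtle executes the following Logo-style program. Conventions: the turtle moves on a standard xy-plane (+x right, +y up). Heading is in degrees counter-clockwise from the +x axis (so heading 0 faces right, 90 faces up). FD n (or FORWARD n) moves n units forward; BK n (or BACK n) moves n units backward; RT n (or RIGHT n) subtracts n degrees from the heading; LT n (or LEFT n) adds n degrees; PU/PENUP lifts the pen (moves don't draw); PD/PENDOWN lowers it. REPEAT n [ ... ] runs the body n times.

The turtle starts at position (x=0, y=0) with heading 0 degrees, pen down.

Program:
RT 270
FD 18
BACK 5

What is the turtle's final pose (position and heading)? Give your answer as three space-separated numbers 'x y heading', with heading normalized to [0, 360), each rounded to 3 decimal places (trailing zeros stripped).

Answer: 0 13 90

Derivation:
Executing turtle program step by step:
Start: pos=(0,0), heading=0, pen down
RT 270: heading 0 -> 90
FD 18: (0,0) -> (0,18) [heading=90, draw]
BK 5: (0,18) -> (0,13) [heading=90, draw]
Final: pos=(0,13), heading=90, 2 segment(s) drawn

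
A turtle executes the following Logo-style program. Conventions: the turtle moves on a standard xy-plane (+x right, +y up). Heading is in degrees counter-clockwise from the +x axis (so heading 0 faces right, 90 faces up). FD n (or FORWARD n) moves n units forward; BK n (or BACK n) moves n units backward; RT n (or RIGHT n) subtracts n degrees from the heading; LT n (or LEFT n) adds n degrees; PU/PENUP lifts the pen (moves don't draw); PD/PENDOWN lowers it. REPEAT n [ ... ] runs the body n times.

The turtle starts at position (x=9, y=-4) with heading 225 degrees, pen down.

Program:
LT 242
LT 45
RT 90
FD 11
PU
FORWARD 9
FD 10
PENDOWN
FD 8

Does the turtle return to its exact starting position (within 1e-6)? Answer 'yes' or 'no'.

Executing turtle program step by step:
Start: pos=(9,-4), heading=225, pen down
LT 242: heading 225 -> 107
LT 45: heading 107 -> 152
RT 90: heading 152 -> 62
FD 11: (9,-4) -> (14.164,5.712) [heading=62, draw]
PU: pen up
FD 9: (14.164,5.712) -> (18.389,13.659) [heading=62, move]
FD 10: (18.389,13.659) -> (23.084,22.488) [heading=62, move]
PD: pen down
FD 8: (23.084,22.488) -> (26.84,29.552) [heading=62, draw]
Final: pos=(26.84,29.552), heading=62, 2 segment(s) drawn

Start position: (9, -4)
Final position: (26.84, 29.552)
Distance = 38; >= 1e-6 -> NOT closed

Answer: no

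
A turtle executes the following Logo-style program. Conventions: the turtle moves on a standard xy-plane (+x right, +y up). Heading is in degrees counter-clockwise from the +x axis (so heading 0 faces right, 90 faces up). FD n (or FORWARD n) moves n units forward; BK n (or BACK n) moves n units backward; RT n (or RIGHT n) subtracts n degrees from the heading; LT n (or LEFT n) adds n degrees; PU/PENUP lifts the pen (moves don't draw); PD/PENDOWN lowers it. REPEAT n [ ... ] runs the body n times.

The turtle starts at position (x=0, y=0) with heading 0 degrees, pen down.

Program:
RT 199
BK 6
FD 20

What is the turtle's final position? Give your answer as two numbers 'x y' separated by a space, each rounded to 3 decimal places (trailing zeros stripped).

Executing turtle program step by step:
Start: pos=(0,0), heading=0, pen down
RT 199: heading 0 -> 161
BK 6: (0,0) -> (5.673,-1.953) [heading=161, draw]
FD 20: (5.673,-1.953) -> (-13.237,4.558) [heading=161, draw]
Final: pos=(-13.237,4.558), heading=161, 2 segment(s) drawn

Answer: -13.237 4.558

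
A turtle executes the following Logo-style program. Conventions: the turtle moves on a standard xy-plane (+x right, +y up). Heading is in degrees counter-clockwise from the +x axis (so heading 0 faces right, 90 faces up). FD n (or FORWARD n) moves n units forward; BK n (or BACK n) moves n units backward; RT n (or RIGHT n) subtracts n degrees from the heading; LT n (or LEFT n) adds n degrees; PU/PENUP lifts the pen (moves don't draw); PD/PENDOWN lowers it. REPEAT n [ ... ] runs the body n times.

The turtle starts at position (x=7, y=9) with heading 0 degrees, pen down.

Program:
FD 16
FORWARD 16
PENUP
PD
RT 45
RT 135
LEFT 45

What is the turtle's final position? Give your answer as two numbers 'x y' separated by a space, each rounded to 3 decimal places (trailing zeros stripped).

Answer: 39 9

Derivation:
Executing turtle program step by step:
Start: pos=(7,9), heading=0, pen down
FD 16: (7,9) -> (23,9) [heading=0, draw]
FD 16: (23,9) -> (39,9) [heading=0, draw]
PU: pen up
PD: pen down
RT 45: heading 0 -> 315
RT 135: heading 315 -> 180
LT 45: heading 180 -> 225
Final: pos=(39,9), heading=225, 2 segment(s) drawn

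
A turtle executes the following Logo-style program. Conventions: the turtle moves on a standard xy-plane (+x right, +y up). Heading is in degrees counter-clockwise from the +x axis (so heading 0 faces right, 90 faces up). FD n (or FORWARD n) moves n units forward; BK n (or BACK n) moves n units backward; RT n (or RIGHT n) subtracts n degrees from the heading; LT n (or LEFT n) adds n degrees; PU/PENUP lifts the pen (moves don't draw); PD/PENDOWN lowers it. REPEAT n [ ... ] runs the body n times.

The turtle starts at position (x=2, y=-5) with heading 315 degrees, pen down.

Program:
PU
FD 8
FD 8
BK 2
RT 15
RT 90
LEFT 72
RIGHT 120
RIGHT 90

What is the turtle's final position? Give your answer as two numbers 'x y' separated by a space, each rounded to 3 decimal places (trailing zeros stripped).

Executing turtle program step by step:
Start: pos=(2,-5), heading=315, pen down
PU: pen up
FD 8: (2,-5) -> (7.657,-10.657) [heading=315, move]
FD 8: (7.657,-10.657) -> (13.314,-16.314) [heading=315, move]
BK 2: (13.314,-16.314) -> (11.899,-14.899) [heading=315, move]
RT 15: heading 315 -> 300
RT 90: heading 300 -> 210
LT 72: heading 210 -> 282
RT 120: heading 282 -> 162
RT 90: heading 162 -> 72
Final: pos=(11.899,-14.899), heading=72, 0 segment(s) drawn

Answer: 11.899 -14.899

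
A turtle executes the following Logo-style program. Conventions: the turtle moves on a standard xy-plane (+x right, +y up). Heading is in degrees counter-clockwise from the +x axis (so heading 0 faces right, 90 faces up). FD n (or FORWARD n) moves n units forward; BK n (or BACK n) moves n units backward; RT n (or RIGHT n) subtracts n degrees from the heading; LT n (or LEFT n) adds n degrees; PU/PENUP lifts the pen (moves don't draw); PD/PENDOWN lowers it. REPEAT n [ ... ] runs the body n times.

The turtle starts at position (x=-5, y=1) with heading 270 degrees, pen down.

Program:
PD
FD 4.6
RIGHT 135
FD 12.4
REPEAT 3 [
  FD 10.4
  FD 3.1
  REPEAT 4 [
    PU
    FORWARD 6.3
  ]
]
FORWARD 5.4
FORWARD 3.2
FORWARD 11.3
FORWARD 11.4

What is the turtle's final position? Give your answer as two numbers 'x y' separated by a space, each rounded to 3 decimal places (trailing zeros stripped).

Answer: -117.996 109.396

Derivation:
Executing turtle program step by step:
Start: pos=(-5,1), heading=270, pen down
PD: pen down
FD 4.6: (-5,1) -> (-5,-3.6) [heading=270, draw]
RT 135: heading 270 -> 135
FD 12.4: (-5,-3.6) -> (-13.768,5.168) [heading=135, draw]
REPEAT 3 [
  -- iteration 1/3 --
  FD 10.4: (-13.768,5.168) -> (-21.122,12.522) [heading=135, draw]
  FD 3.1: (-21.122,12.522) -> (-23.314,14.714) [heading=135, draw]
  REPEAT 4 [
    -- iteration 1/4 --
    PU: pen up
    FD 6.3: (-23.314,14.714) -> (-27.769,19.169) [heading=135, move]
    -- iteration 2/4 --
    PU: pen up
    FD 6.3: (-27.769,19.169) -> (-32.224,23.624) [heading=135, move]
    -- iteration 3/4 --
    PU: pen up
    FD 6.3: (-32.224,23.624) -> (-36.678,28.078) [heading=135, move]
    -- iteration 4/4 --
    PU: pen up
    FD 6.3: (-36.678,28.078) -> (-41.133,32.533) [heading=135, move]
  ]
  -- iteration 2/3 --
  FD 10.4: (-41.133,32.533) -> (-48.487,39.887) [heading=135, move]
  FD 3.1: (-48.487,39.887) -> (-50.679,42.079) [heading=135, move]
  REPEAT 4 [
    -- iteration 1/4 --
    PU: pen up
    FD 6.3: (-50.679,42.079) -> (-55.134,46.534) [heading=135, move]
    -- iteration 2/4 --
    PU: pen up
    FD 6.3: (-55.134,46.534) -> (-59.589,50.989) [heading=135, move]
    -- iteration 3/4 --
    PU: pen up
    FD 6.3: (-59.589,50.989) -> (-64.043,55.443) [heading=135, move]
    -- iteration 4/4 --
    PU: pen up
    FD 6.3: (-64.043,55.443) -> (-68.498,59.898) [heading=135, move]
  ]
  -- iteration 3/3 --
  FD 10.4: (-68.498,59.898) -> (-75.852,67.252) [heading=135, move]
  FD 3.1: (-75.852,67.252) -> (-78.044,69.444) [heading=135, move]
  REPEAT 4 [
    -- iteration 1/4 --
    PU: pen up
    FD 6.3: (-78.044,69.444) -> (-82.499,73.899) [heading=135, move]
    -- iteration 2/4 --
    PU: pen up
    FD 6.3: (-82.499,73.899) -> (-86.954,78.354) [heading=135, move]
    -- iteration 3/4 --
    PU: pen up
    FD 6.3: (-86.954,78.354) -> (-91.408,82.808) [heading=135, move]
    -- iteration 4/4 --
    PU: pen up
    FD 6.3: (-91.408,82.808) -> (-95.863,87.263) [heading=135, move]
  ]
]
FD 5.4: (-95.863,87.263) -> (-99.682,91.082) [heading=135, move]
FD 3.2: (-99.682,91.082) -> (-101.944,93.344) [heading=135, move]
FD 11.3: (-101.944,93.344) -> (-109.935,101.335) [heading=135, move]
FD 11.4: (-109.935,101.335) -> (-117.996,109.396) [heading=135, move]
Final: pos=(-117.996,109.396), heading=135, 4 segment(s) drawn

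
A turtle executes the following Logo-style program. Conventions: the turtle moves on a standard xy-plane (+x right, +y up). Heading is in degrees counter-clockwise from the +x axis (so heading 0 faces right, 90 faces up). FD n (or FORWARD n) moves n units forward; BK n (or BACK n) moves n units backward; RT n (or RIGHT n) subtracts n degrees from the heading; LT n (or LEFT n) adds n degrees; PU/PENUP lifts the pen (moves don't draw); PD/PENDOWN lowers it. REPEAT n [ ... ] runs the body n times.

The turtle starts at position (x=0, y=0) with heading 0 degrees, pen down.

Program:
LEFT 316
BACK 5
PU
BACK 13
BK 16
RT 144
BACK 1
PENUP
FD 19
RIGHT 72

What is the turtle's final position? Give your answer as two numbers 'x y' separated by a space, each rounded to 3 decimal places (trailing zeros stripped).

Executing turtle program step by step:
Start: pos=(0,0), heading=0, pen down
LT 316: heading 0 -> 316
BK 5: (0,0) -> (-3.597,3.473) [heading=316, draw]
PU: pen up
BK 13: (-3.597,3.473) -> (-12.948,12.504) [heading=316, move]
BK 16: (-12.948,12.504) -> (-24.458,23.618) [heading=316, move]
RT 144: heading 316 -> 172
BK 1: (-24.458,23.618) -> (-23.467,23.479) [heading=172, move]
PU: pen up
FD 19: (-23.467,23.479) -> (-42.282,26.124) [heading=172, move]
RT 72: heading 172 -> 100
Final: pos=(-42.282,26.124), heading=100, 1 segment(s) drawn

Answer: -42.282 26.124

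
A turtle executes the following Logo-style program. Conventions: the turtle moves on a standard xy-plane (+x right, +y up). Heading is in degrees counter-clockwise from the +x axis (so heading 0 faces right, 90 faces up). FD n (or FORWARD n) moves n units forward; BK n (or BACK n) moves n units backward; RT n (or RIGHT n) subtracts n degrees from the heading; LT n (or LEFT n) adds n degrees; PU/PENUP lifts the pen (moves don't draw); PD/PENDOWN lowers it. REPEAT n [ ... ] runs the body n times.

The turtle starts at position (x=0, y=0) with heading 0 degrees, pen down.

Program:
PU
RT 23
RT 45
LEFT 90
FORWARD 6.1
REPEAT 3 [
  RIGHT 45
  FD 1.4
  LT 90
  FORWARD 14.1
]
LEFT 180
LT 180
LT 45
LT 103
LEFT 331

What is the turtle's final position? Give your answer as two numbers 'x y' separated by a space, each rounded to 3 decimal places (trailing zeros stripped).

Answer: -3.962 35.113

Derivation:
Executing turtle program step by step:
Start: pos=(0,0), heading=0, pen down
PU: pen up
RT 23: heading 0 -> 337
RT 45: heading 337 -> 292
LT 90: heading 292 -> 22
FD 6.1: (0,0) -> (5.656,2.285) [heading=22, move]
REPEAT 3 [
  -- iteration 1/3 --
  RT 45: heading 22 -> 337
  FD 1.4: (5.656,2.285) -> (6.945,1.738) [heading=337, move]
  LT 90: heading 337 -> 67
  FD 14.1: (6.945,1.738) -> (12.454,14.717) [heading=67, move]
  -- iteration 2/3 --
  RT 45: heading 67 -> 22
  FD 1.4: (12.454,14.717) -> (13.752,15.242) [heading=22, move]
  LT 90: heading 22 -> 112
  FD 14.1: (13.752,15.242) -> (8.47,28.315) [heading=112, move]
  -- iteration 3/3 --
  RT 45: heading 112 -> 67
  FD 1.4: (8.47,28.315) -> (9.017,29.604) [heading=67, move]
  LT 90: heading 67 -> 157
  FD 14.1: (9.017,29.604) -> (-3.962,35.113) [heading=157, move]
]
LT 180: heading 157 -> 337
LT 180: heading 337 -> 157
LT 45: heading 157 -> 202
LT 103: heading 202 -> 305
LT 331: heading 305 -> 276
Final: pos=(-3.962,35.113), heading=276, 0 segment(s) drawn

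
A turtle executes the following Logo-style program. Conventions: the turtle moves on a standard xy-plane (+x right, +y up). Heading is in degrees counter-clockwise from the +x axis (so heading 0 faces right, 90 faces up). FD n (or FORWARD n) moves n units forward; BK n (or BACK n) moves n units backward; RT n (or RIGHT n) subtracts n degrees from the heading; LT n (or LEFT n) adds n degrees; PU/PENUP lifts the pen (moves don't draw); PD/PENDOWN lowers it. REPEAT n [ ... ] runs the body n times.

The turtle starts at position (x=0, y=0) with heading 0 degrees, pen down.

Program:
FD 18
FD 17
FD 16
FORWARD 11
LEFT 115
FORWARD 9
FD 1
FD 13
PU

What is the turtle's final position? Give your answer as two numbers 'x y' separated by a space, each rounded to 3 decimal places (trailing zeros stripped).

Executing turtle program step by step:
Start: pos=(0,0), heading=0, pen down
FD 18: (0,0) -> (18,0) [heading=0, draw]
FD 17: (18,0) -> (35,0) [heading=0, draw]
FD 16: (35,0) -> (51,0) [heading=0, draw]
FD 11: (51,0) -> (62,0) [heading=0, draw]
LT 115: heading 0 -> 115
FD 9: (62,0) -> (58.196,8.157) [heading=115, draw]
FD 1: (58.196,8.157) -> (57.774,9.063) [heading=115, draw]
FD 13: (57.774,9.063) -> (52.28,20.845) [heading=115, draw]
PU: pen up
Final: pos=(52.28,20.845), heading=115, 7 segment(s) drawn

Answer: 52.28 20.845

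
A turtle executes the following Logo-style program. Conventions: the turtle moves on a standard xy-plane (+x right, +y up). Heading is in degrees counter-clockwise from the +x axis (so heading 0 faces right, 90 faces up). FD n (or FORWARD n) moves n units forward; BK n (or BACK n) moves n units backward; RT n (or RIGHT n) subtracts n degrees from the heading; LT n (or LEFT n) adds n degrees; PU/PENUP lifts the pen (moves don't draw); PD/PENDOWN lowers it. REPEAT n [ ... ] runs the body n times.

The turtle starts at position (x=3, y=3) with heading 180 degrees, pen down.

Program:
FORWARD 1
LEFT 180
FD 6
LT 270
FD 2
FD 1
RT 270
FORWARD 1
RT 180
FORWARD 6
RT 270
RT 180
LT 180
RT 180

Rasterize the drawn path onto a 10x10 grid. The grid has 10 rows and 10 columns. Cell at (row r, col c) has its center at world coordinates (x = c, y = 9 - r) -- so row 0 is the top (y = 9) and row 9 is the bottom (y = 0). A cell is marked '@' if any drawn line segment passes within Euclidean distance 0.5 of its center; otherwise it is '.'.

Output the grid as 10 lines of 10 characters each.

Answer: ..........
..........
..........
..........
..........
..........
..@@@@@@@.
........@.
........@.
...@@@@@@@

Derivation:
Segment 0: (3,3) -> (2,3)
Segment 1: (2,3) -> (8,3)
Segment 2: (8,3) -> (8,1)
Segment 3: (8,1) -> (8,-0)
Segment 4: (8,-0) -> (9,-0)
Segment 5: (9,-0) -> (3,-0)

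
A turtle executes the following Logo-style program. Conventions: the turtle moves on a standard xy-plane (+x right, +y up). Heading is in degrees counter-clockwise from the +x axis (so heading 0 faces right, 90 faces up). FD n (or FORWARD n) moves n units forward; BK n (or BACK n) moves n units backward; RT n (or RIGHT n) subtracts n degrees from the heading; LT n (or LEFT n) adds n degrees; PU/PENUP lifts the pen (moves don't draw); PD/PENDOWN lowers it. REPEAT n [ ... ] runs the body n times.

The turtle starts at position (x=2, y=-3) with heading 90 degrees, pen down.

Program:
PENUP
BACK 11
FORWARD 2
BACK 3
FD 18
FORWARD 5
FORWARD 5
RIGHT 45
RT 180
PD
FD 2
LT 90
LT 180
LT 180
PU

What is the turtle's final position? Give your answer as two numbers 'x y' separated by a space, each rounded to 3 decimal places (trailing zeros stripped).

Executing turtle program step by step:
Start: pos=(2,-3), heading=90, pen down
PU: pen up
BK 11: (2,-3) -> (2,-14) [heading=90, move]
FD 2: (2,-14) -> (2,-12) [heading=90, move]
BK 3: (2,-12) -> (2,-15) [heading=90, move]
FD 18: (2,-15) -> (2,3) [heading=90, move]
FD 5: (2,3) -> (2,8) [heading=90, move]
FD 5: (2,8) -> (2,13) [heading=90, move]
RT 45: heading 90 -> 45
RT 180: heading 45 -> 225
PD: pen down
FD 2: (2,13) -> (0.586,11.586) [heading=225, draw]
LT 90: heading 225 -> 315
LT 180: heading 315 -> 135
LT 180: heading 135 -> 315
PU: pen up
Final: pos=(0.586,11.586), heading=315, 1 segment(s) drawn

Answer: 0.586 11.586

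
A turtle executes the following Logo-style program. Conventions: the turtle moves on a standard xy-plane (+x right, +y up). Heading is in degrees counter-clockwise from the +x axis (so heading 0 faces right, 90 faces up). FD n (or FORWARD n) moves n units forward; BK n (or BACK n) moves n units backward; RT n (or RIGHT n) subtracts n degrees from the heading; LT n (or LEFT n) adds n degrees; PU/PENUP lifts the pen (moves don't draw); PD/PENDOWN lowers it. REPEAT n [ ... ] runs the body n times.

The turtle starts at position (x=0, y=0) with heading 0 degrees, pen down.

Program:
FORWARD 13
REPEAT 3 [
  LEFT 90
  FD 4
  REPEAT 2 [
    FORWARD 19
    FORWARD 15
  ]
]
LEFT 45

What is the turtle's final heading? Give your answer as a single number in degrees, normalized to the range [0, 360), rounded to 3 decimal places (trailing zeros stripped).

Executing turtle program step by step:
Start: pos=(0,0), heading=0, pen down
FD 13: (0,0) -> (13,0) [heading=0, draw]
REPEAT 3 [
  -- iteration 1/3 --
  LT 90: heading 0 -> 90
  FD 4: (13,0) -> (13,4) [heading=90, draw]
  REPEAT 2 [
    -- iteration 1/2 --
    FD 19: (13,4) -> (13,23) [heading=90, draw]
    FD 15: (13,23) -> (13,38) [heading=90, draw]
    -- iteration 2/2 --
    FD 19: (13,38) -> (13,57) [heading=90, draw]
    FD 15: (13,57) -> (13,72) [heading=90, draw]
  ]
  -- iteration 2/3 --
  LT 90: heading 90 -> 180
  FD 4: (13,72) -> (9,72) [heading=180, draw]
  REPEAT 2 [
    -- iteration 1/2 --
    FD 19: (9,72) -> (-10,72) [heading=180, draw]
    FD 15: (-10,72) -> (-25,72) [heading=180, draw]
    -- iteration 2/2 --
    FD 19: (-25,72) -> (-44,72) [heading=180, draw]
    FD 15: (-44,72) -> (-59,72) [heading=180, draw]
  ]
  -- iteration 3/3 --
  LT 90: heading 180 -> 270
  FD 4: (-59,72) -> (-59,68) [heading=270, draw]
  REPEAT 2 [
    -- iteration 1/2 --
    FD 19: (-59,68) -> (-59,49) [heading=270, draw]
    FD 15: (-59,49) -> (-59,34) [heading=270, draw]
    -- iteration 2/2 --
    FD 19: (-59,34) -> (-59,15) [heading=270, draw]
    FD 15: (-59,15) -> (-59,0) [heading=270, draw]
  ]
]
LT 45: heading 270 -> 315
Final: pos=(-59,0), heading=315, 16 segment(s) drawn

Answer: 315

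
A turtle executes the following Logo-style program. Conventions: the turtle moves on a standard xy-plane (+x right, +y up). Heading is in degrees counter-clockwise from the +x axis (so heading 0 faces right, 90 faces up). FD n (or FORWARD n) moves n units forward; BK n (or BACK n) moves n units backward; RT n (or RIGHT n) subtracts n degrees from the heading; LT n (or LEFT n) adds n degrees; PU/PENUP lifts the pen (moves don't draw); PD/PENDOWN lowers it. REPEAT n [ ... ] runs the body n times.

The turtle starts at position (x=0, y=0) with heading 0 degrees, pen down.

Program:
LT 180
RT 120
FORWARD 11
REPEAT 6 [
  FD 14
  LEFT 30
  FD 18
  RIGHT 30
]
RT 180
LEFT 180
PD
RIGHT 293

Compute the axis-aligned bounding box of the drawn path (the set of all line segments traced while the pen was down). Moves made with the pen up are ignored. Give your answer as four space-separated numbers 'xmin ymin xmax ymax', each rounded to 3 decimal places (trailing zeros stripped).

Answer: 0 0 47.5 190.272

Derivation:
Executing turtle program step by step:
Start: pos=(0,0), heading=0, pen down
LT 180: heading 0 -> 180
RT 120: heading 180 -> 60
FD 11: (0,0) -> (5.5,9.526) [heading=60, draw]
REPEAT 6 [
  -- iteration 1/6 --
  FD 14: (5.5,9.526) -> (12.5,21.651) [heading=60, draw]
  LT 30: heading 60 -> 90
  FD 18: (12.5,21.651) -> (12.5,39.651) [heading=90, draw]
  RT 30: heading 90 -> 60
  -- iteration 2/6 --
  FD 14: (12.5,39.651) -> (19.5,51.775) [heading=60, draw]
  LT 30: heading 60 -> 90
  FD 18: (19.5,51.775) -> (19.5,69.775) [heading=90, draw]
  RT 30: heading 90 -> 60
  -- iteration 3/6 --
  FD 14: (19.5,69.775) -> (26.5,81.899) [heading=60, draw]
  LT 30: heading 60 -> 90
  FD 18: (26.5,81.899) -> (26.5,99.899) [heading=90, draw]
  RT 30: heading 90 -> 60
  -- iteration 4/6 --
  FD 14: (26.5,99.899) -> (33.5,112.024) [heading=60, draw]
  LT 30: heading 60 -> 90
  FD 18: (33.5,112.024) -> (33.5,130.024) [heading=90, draw]
  RT 30: heading 90 -> 60
  -- iteration 5/6 --
  FD 14: (33.5,130.024) -> (40.5,142.148) [heading=60, draw]
  LT 30: heading 60 -> 90
  FD 18: (40.5,142.148) -> (40.5,160.148) [heading=90, draw]
  RT 30: heading 90 -> 60
  -- iteration 6/6 --
  FD 14: (40.5,160.148) -> (47.5,172.272) [heading=60, draw]
  LT 30: heading 60 -> 90
  FD 18: (47.5,172.272) -> (47.5,190.272) [heading=90, draw]
  RT 30: heading 90 -> 60
]
RT 180: heading 60 -> 240
LT 180: heading 240 -> 60
PD: pen down
RT 293: heading 60 -> 127
Final: pos=(47.5,190.272), heading=127, 13 segment(s) drawn

Segment endpoints: x in {0, 5.5, 12.5, 12.5, 19.5, 26.5, 33.5, 40.5, 47.5}, y in {0, 9.526, 21.651, 39.651, 51.775, 69.775, 81.899, 99.899, 112.024, 130.024, 142.148, 160.148, 172.272, 190.272}
xmin=0, ymin=0, xmax=47.5, ymax=190.272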